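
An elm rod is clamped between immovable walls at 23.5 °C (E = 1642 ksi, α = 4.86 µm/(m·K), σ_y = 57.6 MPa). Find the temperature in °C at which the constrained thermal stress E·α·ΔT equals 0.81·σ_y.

871 °C

E = 1642 ksi = 11.32 GPa.
E·α·ΔT = 46.66 MPa ⇒ ΔT = 46.66 / (11.32×10³ × 4.86×10⁻⁶) = 848.0 K.
T = 23.5 + 848.0 = 871.5 °C.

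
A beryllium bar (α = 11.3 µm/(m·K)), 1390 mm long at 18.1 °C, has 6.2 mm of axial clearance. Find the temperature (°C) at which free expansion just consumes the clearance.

α·L₀·ΔT = 6.2 mm ⇒ ΔT = 6.2 / (11.3×10⁻⁶ × 1390.0) = 394.7 K.
T = 18.1 + 394.7 = 412.8 °C.

413 °C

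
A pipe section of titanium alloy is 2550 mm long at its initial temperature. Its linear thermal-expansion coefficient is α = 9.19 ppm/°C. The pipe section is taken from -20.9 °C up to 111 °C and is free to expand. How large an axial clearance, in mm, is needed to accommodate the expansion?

3.09 mm

ΔT = 111 − (-20.9) = 131.9 K.
ΔL = α·L₀·ΔT = 9.19×10⁻⁶ × 2550 mm × 131.9 K = 3.09 mm.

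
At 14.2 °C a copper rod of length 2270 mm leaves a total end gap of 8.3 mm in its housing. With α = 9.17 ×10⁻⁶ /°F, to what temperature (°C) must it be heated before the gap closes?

α = 9.17×10⁻⁶/°F × 9/5 = 16.5×10⁻⁶/K.
α·L₀·ΔT = 8.3 mm ⇒ ΔT = 8.3 / (16.5×10⁻⁶ × 2270.0) = 221.5 K.
T = 14.2 + 221.5 = 235.7 °C.

236 °C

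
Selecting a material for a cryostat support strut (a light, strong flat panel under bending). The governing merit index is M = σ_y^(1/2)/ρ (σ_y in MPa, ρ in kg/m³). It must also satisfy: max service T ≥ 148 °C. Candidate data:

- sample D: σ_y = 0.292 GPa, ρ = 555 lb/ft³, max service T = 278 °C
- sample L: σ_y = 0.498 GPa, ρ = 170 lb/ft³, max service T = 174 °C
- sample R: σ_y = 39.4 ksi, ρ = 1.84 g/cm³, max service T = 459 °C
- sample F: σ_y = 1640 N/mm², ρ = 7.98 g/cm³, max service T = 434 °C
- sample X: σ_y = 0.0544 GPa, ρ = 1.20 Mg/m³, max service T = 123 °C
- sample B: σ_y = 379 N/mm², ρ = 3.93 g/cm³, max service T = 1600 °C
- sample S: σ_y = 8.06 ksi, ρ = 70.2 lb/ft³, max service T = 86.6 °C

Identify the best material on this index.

sample R

Screen on constraints: max service T ≥ 148 °C. Survivors: sample D, sample L, sample R, sample F, sample B.
Convert each candidate to consistent units, then evaluate M:
  sample D: σ_y = 292.0 MPa, ρ = 8890 kg/m³
  sample L: σ_y = 498.0 MPa, ρ = 2723 kg/m³
  sample R: σ_y = 271.7 MPa, ρ = 1840 kg/m³
  sample F: σ_y = 1640 MPa, ρ = 7980 kg/m³
  sample B: σ_y = 379.0 MPa, ρ = 3930 kg/m³
  sample R: M = 8.96×10⁻³
  sample L: M = 8.19×10⁻³
  sample F: M = 5.07×10⁻³
  sample B: M = 4.95×10⁻³
  sample D: M = 1.92×10⁻³
The maximum is for sample R.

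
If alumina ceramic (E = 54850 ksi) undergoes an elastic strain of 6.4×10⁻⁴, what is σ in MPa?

242 MPa

E = 54850 ksi = 378.2 GPa.
σ = E·ε = 378200 MPa × 6.4×10⁻⁴ = 242 MPa.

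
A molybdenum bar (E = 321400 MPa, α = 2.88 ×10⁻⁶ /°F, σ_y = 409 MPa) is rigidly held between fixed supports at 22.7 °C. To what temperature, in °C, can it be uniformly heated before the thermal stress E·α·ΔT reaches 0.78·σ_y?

214 °C

E = 321400 MPa = 321.4 GPa.
α = 2.88×10⁻⁶/°F × 9/5 = 5.18×10⁻⁶/K.
E·α·ΔT = 319.0 MPa ⇒ ΔT = 319.0 / (321.4×10³ × 5.18×10⁻⁶) = 191.5 K.
T = 22.7 + 191.5 = 214.2 °C.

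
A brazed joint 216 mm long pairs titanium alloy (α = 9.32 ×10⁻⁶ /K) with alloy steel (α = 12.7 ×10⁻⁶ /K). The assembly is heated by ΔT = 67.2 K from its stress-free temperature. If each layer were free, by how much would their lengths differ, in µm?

49.1 µm

Δα = |9.32 − 12.7|×10⁻⁶/K = 3.38×10⁻⁶/K.
ΔL_mismatch = Δα·L·ΔT = 3.38×10⁻⁶ × 216.0 mm × 67.2 K = 49.1 µm.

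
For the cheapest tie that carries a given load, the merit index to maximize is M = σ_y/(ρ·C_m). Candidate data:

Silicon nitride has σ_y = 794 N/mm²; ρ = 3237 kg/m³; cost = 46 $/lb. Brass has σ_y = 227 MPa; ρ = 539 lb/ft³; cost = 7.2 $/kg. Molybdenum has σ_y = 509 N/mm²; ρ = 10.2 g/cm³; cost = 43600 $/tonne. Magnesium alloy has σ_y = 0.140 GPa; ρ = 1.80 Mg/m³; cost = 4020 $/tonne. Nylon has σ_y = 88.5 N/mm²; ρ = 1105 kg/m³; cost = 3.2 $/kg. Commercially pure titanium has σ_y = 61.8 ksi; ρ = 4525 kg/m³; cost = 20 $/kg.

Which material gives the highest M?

Convert each candidate to consistent units, then evaluate M:
  silicon nitride: σ_y = 794.0 MPa, ρ = 3237 kg/m³, cost = 101.4 $/kg
  brass: σ_y = 227.0 MPa, ρ = 8634 kg/m³, cost = 7.200 $/kg
  molybdenum: σ_y = 509.0 MPa, ρ = 10200 kg/m³, cost = 43.60 $/kg
  magnesium alloy: σ_y = 140.0 MPa, ρ = 1800 kg/m³, cost = 4.020 $/kg
  nylon: σ_y = 88.50 MPa, ρ = 1105 kg/m³, cost = 3.200 $/kg
  commercially pure titanium: σ_y = 426.1 MPa, ρ = 4525 kg/m³, cost = 20.00 $/kg
  nylon: M = 25.0 kN·m per $
  magnesium alloy: M = 19.3 kN·m per $
  commercially pure titanium: M = 4.71 kN·m per $
  brass: M = 3.65 kN·m per $
  silicon nitride: M = 2.42 kN·m per $
  molybdenum: M = 1.14 kN·m per $
Nylon ranks first.

nylon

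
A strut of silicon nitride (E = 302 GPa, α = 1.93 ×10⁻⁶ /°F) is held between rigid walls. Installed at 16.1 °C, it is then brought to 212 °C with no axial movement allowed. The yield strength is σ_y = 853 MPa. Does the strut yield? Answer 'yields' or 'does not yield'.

α = 1.93×10⁻⁶/°F × 9/5 = 3.47×10⁻⁶/K.
ΔT = 195.9 K. Constrained thermal stress σ = E·α·ΔT = 302.0×10³ MPa × 3.47×10⁻⁶ × 195.9 = 206 MPa (compressive).
Compare to σ_y = 853 MPa: σ < σ_y, so it does not yield.

does not yield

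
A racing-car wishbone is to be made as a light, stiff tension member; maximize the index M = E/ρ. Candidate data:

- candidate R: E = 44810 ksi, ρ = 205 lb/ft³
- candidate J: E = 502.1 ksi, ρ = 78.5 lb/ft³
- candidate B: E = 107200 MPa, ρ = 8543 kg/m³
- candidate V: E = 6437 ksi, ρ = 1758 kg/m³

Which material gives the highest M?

Normalizing units and computing the index:
  candidate R: E = 309.0 GPa, ρ = 3284 kg/m³
  candidate J: E = 3.462 GPa, ρ = 1257 kg/m³
  candidate B: E = 107.2 GPa, ρ = 8543 kg/m³
  candidate V: E = 44.38 GPa, ρ = 1758 kg/m³
  candidate R: M = 94.1 MN·m/kg
  candidate V: M = 25.2 MN·m/kg
  candidate B: M = 12.5 MN·m/kg
  candidate J: M = 2.75 MN·m/kg
Candidate R ranks first.

candidate R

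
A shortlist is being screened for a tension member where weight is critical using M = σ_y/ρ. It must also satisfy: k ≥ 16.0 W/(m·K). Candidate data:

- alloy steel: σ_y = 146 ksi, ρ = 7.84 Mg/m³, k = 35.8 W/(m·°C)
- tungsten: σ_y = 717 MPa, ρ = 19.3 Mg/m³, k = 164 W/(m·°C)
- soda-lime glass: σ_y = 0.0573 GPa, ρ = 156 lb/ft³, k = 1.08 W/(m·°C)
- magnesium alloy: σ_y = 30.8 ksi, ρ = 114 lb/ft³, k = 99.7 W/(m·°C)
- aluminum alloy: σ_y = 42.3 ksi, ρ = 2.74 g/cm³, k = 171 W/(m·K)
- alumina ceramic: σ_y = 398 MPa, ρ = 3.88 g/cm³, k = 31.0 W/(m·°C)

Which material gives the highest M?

Screen on constraints: k ≥ 16.0 W/(m·K). Survivors: alloy steel, tungsten, magnesium alloy, aluminum alloy, alumina ceramic.
Normalizing units and computing the index:
  alloy steel: σ_y = 1007 MPa, ρ = 7840 kg/m³
  tungsten: σ_y = 717.0 MPa, ρ = 19300 kg/m³
  magnesium alloy: σ_y = 212.4 MPa, ρ = 1826 kg/m³
  aluminum alloy: σ_y = 291.6 MPa, ρ = 2740 kg/m³
  alumina ceramic: σ_y = 398.0 MPa, ρ = 3880 kg/m³
  alloy steel: M = 128 kN·m/kg
  magnesium alloy: M = 116 kN·m/kg
  aluminum alloy: M = 106 kN·m/kg
  alumina ceramic: M = 103 kN·m/kg
  tungsten: M = 37.2 kN·m/kg
Alloy steel ranks first.

alloy steel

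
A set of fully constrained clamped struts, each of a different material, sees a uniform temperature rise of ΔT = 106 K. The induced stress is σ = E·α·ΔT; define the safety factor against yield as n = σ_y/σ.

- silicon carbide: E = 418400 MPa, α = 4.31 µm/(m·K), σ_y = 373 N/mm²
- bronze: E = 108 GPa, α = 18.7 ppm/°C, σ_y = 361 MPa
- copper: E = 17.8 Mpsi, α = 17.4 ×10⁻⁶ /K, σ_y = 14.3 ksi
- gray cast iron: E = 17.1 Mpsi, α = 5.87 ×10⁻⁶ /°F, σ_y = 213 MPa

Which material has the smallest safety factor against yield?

copper

Converting E to GPa, α to ×10⁻⁶/K, σ_y to MPa, then σ and n for each:
  silicon carbide: E = 418.4, α = 4.31, σ_y = 373.0 → σ = 191 MPa, n = 1.95
  bronze: E = 108.0, α = 18.7, σ_y = 361.0 → σ = 214 MPa, n = 1.69
  copper: E = 122.7, α = 17.4, σ_y = 98.60 → σ = 226 MPa, n = 0.436
  gray cast iron: E = 117.9, α = 10.6, σ_y = 213.0 → σ = 132 MPa, n = 1.61
Smallest n: copper with n = 0.436.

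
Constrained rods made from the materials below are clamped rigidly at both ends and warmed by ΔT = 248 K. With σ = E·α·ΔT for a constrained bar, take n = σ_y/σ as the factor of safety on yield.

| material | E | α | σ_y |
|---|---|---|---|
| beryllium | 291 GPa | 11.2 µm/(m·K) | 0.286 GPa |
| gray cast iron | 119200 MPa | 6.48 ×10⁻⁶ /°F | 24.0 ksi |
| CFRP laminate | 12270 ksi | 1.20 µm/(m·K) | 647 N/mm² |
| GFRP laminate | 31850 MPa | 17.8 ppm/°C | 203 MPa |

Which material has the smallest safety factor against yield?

In consistent units (E in GPa, α in ×10⁻⁶/K, σ_y in MPa):
  beryllium: E = 291.0, α = 11.2, σ_y = 286.0 → σ = 808 MPa, n = 0.354
  gray cast iron: E = 119.2, α = 11.7, σ_y = 165.5 → σ = 345 MPa, n = 0.480
  CFRP laminate: E = 84.60, α = 1.20, σ_y = 647.0 → σ = 25.2 MPa, n = 25.7
  GFRP laminate: E = 31.85, α = 17.8, σ_y = 203.0 → σ = 141 MPa, n = 1.44
Smallest n: beryllium with n = 0.354.

beryllium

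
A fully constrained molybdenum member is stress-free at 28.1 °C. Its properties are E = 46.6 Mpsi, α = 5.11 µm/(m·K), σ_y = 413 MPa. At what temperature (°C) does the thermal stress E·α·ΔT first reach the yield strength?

E = 46.6 Mpsi = 321.3 GPa.
E·α·ΔT = 413.0 MPa ⇒ ΔT = 413.0 / (321.3×10³ × 5.11×10⁻⁶) = 251.5 K.
T = 28.1 + 251.5 = 279.6 °C.

280 °C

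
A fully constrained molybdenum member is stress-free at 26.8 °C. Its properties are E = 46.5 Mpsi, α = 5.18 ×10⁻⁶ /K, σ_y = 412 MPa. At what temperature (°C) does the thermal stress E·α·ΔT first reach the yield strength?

275 °C

E = 46.5 Mpsi = 320.6 GPa.
E·α·ΔT = 412.0 MPa ⇒ ΔT = 412.0 / (320.6×10³ × 5.18×10⁻⁶) = 248.1 K.
T = 26.8 + 248.1 = 274.9 °C.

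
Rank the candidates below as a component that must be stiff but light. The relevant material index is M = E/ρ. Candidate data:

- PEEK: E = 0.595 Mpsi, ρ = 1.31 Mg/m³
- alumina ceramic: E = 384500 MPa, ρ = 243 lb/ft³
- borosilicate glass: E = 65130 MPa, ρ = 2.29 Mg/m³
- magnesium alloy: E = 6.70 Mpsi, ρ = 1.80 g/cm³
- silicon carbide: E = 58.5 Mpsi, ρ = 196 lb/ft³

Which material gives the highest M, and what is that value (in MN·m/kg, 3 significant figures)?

Convert each candidate to consistent units, then evaluate M:
  PEEK: E = 4.102 GPa, ρ = 1310 kg/m³
  alumina ceramic: E = 384.5 GPa, ρ = 3892 kg/m³
  borosilicate glass: E = 65.13 GPa, ρ = 2290 kg/m³
  magnesium alloy: E = 46.19 GPa, ρ = 1800 kg/m³
  silicon carbide: E = 403.3 GPa, ρ = 3140 kg/m³
  silicon carbide: M = 128 MN·m/kg
  alumina ceramic: M = 98.8 MN·m/kg
  borosilicate glass: M = 28.4 MN·m/kg
  magnesium alloy: M = 25.7 MN·m/kg
  PEEK: M = 3.13 MN·m/kg
Highest index: silicon carbide.

silicon carbide, M = 128 MN·m/kg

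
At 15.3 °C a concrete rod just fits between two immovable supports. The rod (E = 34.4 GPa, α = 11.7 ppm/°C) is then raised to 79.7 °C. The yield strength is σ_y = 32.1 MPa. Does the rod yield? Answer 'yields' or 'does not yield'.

does not yield

ΔT = 64.40 K. Constrained thermal stress σ = E·α·ΔT = 34.40×10³ MPa × 11.7×10⁻⁶ × 64.40 = 25.9 MPa (compressive).
Compare to σ_y = 32.1 MPa: σ < σ_y, so it does not yield.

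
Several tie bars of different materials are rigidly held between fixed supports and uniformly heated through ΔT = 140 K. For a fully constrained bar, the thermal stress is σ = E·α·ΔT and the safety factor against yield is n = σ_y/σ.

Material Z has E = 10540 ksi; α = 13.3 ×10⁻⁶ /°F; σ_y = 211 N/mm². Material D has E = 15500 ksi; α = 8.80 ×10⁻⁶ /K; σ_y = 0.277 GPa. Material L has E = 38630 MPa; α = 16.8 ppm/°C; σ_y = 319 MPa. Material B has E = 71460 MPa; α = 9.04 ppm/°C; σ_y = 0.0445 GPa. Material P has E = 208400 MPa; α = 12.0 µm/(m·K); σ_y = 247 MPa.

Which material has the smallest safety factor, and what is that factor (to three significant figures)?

Converting E to GPa, α to ×10⁻⁶/K, σ_y to MPa, then σ and n for each:
  material Z: E = 72.67, α = 23.9, σ_y = 211.0 → σ = 244 MPa, n = 0.866
  material D: E = 106.9, α = 8.80, σ_y = 277.0 → σ = 132 MPa, n = 2.10
  material L: E = 38.63, α = 16.8, σ_y = 319.0 → σ = 90.9 MPa, n = 3.51
  material B: E = 71.46, α = 9.04, σ_y = 44.50 → σ = 90.4 MPa, n = 0.492
  material P: E = 208.4, α = 12.0, σ_y = 247.0 → σ = 350 MPa, n = 0.705
Smallest n: material B with n = 0.492.

material B, n = 0.492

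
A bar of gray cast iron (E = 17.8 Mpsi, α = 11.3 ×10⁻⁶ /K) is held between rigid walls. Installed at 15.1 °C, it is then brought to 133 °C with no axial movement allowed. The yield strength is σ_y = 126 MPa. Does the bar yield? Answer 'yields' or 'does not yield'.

E = 17.8 Mpsi = 122.7 GPa.
ΔT = 117.9 K. Constrained thermal stress σ = E·α·ΔT = 122.7×10³ MPa × 11.3×10⁻⁶ × 117.9 = 164 MPa (compressive).
Compare to σ_y = 126 MPa: σ ≥ σ_y, so it yields.

yields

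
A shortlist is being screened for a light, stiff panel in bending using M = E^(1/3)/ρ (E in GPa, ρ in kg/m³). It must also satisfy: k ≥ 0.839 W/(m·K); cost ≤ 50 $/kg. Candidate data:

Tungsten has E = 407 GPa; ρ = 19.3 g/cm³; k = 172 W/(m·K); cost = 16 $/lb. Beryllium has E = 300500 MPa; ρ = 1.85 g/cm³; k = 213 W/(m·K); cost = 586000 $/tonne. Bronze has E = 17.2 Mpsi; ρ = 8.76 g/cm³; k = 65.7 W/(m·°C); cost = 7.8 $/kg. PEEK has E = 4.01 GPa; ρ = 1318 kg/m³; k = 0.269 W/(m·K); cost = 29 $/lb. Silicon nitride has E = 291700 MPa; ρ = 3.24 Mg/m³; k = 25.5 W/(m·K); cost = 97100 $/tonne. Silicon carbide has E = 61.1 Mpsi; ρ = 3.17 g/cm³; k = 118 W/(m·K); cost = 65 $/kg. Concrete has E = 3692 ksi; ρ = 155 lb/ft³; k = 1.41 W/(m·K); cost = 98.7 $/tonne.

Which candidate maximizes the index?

Screen on constraints: k ≥ 0.839 W/(m·K); cost ≤ 50 $/kg. Survivors: tungsten, bronze, concrete.
Convert each candidate to consistent units, then evaluate M:
  tungsten: E = 407.0 GPa, ρ = 19300 kg/m³
  bronze: E = 118.6 GPa, ρ = 8760 kg/m³
  concrete: E = 25.46 GPa, ρ = 2483 kg/m³
  concrete: M = 1.18×10⁻³
  bronze: M = 0.561×10⁻³
  tungsten: M = 0.384×10⁻³
The maximum is for concrete.

concrete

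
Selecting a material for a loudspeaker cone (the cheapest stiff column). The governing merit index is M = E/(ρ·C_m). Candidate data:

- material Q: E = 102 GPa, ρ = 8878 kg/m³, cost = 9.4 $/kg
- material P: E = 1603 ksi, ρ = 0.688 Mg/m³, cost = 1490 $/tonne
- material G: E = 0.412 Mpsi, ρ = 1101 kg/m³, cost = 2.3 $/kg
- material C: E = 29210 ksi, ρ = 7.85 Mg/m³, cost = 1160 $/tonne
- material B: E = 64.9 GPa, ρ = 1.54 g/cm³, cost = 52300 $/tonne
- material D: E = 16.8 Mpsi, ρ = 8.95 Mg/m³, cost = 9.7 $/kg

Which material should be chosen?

material C

Putting every candidate on a common basis:
  material Q: E = 102.0 GPa, ρ = 8878 kg/m³, cost = 9.400 $/kg
  material P: E = 11.05 GPa, ρ = 688.0 kg/m³, cost = 1.490 $/kg
  material G: E = 2.841 GPa, ρ = 1101 kg/m³, cost = 2.300 $/kg
  material C: E = 201.4 GPa, ρ = 7850 kg/m³, cost = 1.160 $/kg
  material B: E = 64.90 GPa, ρ = 1540 kg/m³, cost = 52.30 $/kg
  material D: E = 115.8 GPa, ρ = 8950 kg/m³, cost = 9.700 $/kg
  material C: M = 22.1 MN·m per $
  material P: M = 10.8 MN·m per $
  material D: M = 1.33 MN·m per $
  material Q: M = 1.22 MN·m per $
  material G: M = 1.12 MN·m per $
  material B: M = 0.806 MN·m per $
The maximum is for material C.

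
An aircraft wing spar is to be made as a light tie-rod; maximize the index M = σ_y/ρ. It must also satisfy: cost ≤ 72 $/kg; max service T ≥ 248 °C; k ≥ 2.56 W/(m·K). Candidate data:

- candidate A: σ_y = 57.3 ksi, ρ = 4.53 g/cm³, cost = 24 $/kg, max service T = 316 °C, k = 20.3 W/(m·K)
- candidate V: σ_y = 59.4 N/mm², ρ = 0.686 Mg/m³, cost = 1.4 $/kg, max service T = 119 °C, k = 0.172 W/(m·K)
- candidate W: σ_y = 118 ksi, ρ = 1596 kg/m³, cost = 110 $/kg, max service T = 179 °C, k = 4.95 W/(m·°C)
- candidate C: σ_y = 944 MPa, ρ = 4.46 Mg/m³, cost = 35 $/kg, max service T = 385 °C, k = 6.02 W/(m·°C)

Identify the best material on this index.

Screen on constraints: cost ≤ 72 $/kg; max service T ≥ 248 °C; k ≥ 2.56 W/(m·K). Survivors: candidate A, candidate C.
Normalizing units and computing the index:
  candidate A: σ_y = 395.1 MPa, ρ = 4530 kg/m³
  candidate C: σ_y = 944.0 MPa, ρ = 4460 kg/m³
  candidate C: M = 212 kN·m/kg
  candidate A: M = 87.2 kN·m/kg
Candidate C ranks first.

candidate C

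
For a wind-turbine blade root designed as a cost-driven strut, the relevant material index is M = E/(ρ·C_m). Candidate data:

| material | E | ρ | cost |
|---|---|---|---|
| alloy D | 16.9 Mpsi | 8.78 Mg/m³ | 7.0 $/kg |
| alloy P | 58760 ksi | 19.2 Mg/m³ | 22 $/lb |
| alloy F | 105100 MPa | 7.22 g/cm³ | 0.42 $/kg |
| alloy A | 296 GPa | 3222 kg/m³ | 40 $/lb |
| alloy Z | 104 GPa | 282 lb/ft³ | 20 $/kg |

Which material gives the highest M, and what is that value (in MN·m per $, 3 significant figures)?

alloy F, M = 34.7 MN·m per $

After converting to SI:
  alloy D: E = 116.5 GPa, ρ = 8780 kg/m³, cost = 7.000 $/kg
  alloy P: E = 405.1 GPa, ρ = 19200 kg/m³, cost = 48.50 $/kg
  alloy F: E = 105.1 GPa, ρ = 7220 kg/m³, cost = 0.4200 $/kg
  alloy A: E = 296.0 GPa, ρ = 3222 kg/m³, cost = 88.18 $/kg
  alloy Z: E = 104.0 GPa, ρ = 4517 kg/m³, cost = 20.00 $/kg
  alloy F: M = 34.7 MN·m per $
  alloy D: M = 1.90 MN·m per $
  alloy Z: M = 1.15 MN·m per $
  alloy A: M = 1.04 MN·m per $
  alloy P: M = 0.435 MN·m per $
Alloy F has the largest M.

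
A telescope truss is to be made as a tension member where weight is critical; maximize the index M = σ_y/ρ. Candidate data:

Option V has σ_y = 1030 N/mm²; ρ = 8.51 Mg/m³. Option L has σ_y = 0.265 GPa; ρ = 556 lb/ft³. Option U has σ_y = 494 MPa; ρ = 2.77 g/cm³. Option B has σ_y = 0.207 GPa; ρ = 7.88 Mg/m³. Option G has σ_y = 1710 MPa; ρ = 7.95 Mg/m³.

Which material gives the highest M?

In SI units:
  option V: σ_y = 1030 MPa, ρ = 8510 kg/m³
  option L: σ_y = 265.0 MPa, ρ = 8906 kg/m³
  option U: σ_y = 494.0 MPa, ρ = 2770 kg/m³
  option B: σ_y = 207.0 MPa, ρ = 7880 kg/m³
  option G: σ_y = 1710 MPa, ρ = 7950 kg/m³
  option G: M = 215 kN·m/kg
  option U: M = 178 kN·m/kg
  option V: M = 121 kN·m/kg
  option L: M = 29.8 kN·m/kg
  option B: M = 26.3 kN·m/kg
Option G ranks first.

option G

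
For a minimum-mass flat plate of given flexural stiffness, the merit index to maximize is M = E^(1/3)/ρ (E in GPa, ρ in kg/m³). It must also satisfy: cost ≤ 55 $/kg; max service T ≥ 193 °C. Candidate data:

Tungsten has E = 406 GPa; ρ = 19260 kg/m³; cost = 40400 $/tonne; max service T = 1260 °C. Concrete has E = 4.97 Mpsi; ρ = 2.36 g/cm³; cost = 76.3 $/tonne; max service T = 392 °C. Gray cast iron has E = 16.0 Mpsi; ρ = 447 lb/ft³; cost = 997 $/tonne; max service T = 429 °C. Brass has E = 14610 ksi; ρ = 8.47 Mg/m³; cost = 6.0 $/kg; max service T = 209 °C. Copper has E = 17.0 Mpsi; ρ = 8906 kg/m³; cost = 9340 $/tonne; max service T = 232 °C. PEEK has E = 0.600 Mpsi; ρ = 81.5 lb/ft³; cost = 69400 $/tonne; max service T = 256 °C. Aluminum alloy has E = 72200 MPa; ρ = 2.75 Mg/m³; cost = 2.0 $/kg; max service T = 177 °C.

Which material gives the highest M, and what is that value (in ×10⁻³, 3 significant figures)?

Screen on constraints: cost ≤ 55 $/kg; max service T ≥ 193 °C. Survivors: tungsten, concrete, gray cast iron, brass, copper.
Convert each candidate to consistent units, then evaluate M:
  tungsten: E = 406.0 GPa, ρ = 19260 kg/m³
  concrete: E = 34.27 GPa, ρ = 2360 kg/m³
  gray cast iron: E = 110.3 GPa, ρ = 7160 kg/m³
  brass: E = 100.7 GPa, ρ = 8470 kg/m³
  copper: E = 117.2 GPa, ρ = 8906 kg/m³
  concrete: M = 1.38×10⁻³
  gray cast iron: M = 0.670×10⁻³
  copper: M = 0.550×10⁻³
  brass: M = 0.549×10⁻³
  tungsten: M = 0.384×10⁻³
Highest index: concrete.

concrete, M = 1.38×10⁻³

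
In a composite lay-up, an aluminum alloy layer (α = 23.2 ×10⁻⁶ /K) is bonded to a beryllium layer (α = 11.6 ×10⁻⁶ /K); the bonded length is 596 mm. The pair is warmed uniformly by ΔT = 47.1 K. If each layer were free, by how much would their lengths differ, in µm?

Δα = |23.2 − 11.6|×10⁻⁶/K = 11.6×10⁻⁶/K.
ΔL_mismatch = Δα·L·ΔT = 11.6×10⁻⁶ × 596.0 mm × 47.1 K = 326 µm.

326 µm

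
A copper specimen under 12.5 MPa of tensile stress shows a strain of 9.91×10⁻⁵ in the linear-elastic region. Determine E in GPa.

E = σ/ε = 12.5 MPa / 9.91×10⁻⁵ = 126100 MPa = 126 GPa.

126 GPa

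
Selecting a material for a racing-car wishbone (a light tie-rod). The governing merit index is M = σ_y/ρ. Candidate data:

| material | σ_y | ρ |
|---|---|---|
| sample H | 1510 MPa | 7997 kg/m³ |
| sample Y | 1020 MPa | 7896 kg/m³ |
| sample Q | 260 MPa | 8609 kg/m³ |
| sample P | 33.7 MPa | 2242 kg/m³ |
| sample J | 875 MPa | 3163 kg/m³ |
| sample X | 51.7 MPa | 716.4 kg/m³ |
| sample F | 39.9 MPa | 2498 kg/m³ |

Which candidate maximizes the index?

sample J

Per-candidate index values:
  sample J: M = 277 kN·m/kg
  sample H: M = 189 kN·m/kg
  sample Y: M = 129 kN·m/kg
  sample X: M = 72.2 kN·m/kg
  sample Q: M = 30.2 kN·m/kg
  sample F: M = 16.0 kN·m/kg
  sample P: M = 15.0 kN·m/kg
Highest index: sample J.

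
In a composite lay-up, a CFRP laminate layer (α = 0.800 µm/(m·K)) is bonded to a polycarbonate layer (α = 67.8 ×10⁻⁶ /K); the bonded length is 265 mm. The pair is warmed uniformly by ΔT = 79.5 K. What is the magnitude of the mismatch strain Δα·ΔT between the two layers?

Δα = |0.800 − 67.8|×10⁻⁶/K = 67.0×10⁻⁶/K.
Mismatch strain = Δα·ΔT = 67.0×10⁻⁶ × 79.5 = 5.33×10⁻³.

5.33×10⁻³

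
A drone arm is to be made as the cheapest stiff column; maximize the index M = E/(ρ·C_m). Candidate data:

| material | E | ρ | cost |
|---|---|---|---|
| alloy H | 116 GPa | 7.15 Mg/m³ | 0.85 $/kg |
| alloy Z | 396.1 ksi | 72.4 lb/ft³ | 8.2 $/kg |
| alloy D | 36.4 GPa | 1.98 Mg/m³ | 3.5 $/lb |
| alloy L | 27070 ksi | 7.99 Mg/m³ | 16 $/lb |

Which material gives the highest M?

After converting to SI:
  alloy H: E = 116.0 GPa, ρ = 7150 kg/m³, cost = 0.8500 $/kg
  alloy Z: E = 2.731 GPa, ρ = 1160 kg/m³, cost = 8.200 $/kg
  alloy D: E = 36.40 GPa, ρ = 1980 kg/m³, cost = 7.716 $/kg
  alloy L: E = 186.6 GPa, ρ = 7990 kg/m³, cost = 35.27 $/kg
  alloy H: M = 19.1 MN·m per $
  alloy D: M = 2.38 MN·m per $
  alloy L: M = 0.662 MN·m per $
  alloy Z: M = 0.287 MN·m per $
Alloy H has the largest M.

alloy H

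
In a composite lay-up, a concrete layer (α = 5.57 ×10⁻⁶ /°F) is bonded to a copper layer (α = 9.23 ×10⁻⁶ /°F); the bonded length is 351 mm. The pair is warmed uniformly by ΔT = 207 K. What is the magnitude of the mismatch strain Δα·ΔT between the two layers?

1.36×10⁻³

concrete: α = 5.57×10⁻⁶/°F × 9/5 = 10.0×10⁻⁶/K.
copper: α = 9.23×10⁻⁶/°F × 9/5 = 16.6×10⁻⁶/K.
Δα = |10.0 − 16.6|×10⁻⁶/K = 6.59×10⁻⁶/K.
Mismatch strain = Δα·ΔT = 6.59×10⁻⁶ × 207.0 = 1.36×10⁻³.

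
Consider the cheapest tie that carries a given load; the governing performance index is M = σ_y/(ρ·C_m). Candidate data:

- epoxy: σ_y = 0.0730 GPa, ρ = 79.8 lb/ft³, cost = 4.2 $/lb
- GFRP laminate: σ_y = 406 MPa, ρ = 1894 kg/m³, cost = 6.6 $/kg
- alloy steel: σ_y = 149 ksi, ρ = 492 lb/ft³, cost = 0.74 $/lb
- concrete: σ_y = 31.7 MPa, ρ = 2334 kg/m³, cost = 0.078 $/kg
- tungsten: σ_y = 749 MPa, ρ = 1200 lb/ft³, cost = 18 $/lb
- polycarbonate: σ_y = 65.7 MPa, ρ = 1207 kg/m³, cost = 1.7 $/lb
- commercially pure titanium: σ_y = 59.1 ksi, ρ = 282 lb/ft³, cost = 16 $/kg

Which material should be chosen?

concrete

After converting to SI:
  epoxy: σ_y = 73.00 MPa, ρ = 1278 kg/m³, cost = 9.259 $/kg
  GFRP laminate: σ_y = 406.0 MPa, ρ = 1894 kg/m³, cost = 6.600 $/kg
  alloy steel: σ_y = 1027 MPa, ρ = 7881 kg/m³, cost = 1.631 $/kg
  concrete: σ_y = 31.70 MPa, ρ = 2334 kg/m³, cost = 0.07800 $/kg
  tungsten: σ_y = 749.0 MPa, ρ = 19220 kg/m³, cost = 39.68 $/kg
  polycarbonate: σ_y = 65.70 MPa, ρ = 1207 kg/m³, cost = 3.748 $/kg
  commercially pure titanium: σ_y = 407.5 MPa, ρ = 4517 kg/m³, cost = 16.00 $/kg
  concrete: M = 174 kN·m per $
  alloy steel: M = 79.9 kN·m per $
  GFRP laminate: M = 32.5 kN·m per $
  polycarbonate: M = 14.5 kN·m per $
  epoxy: M = 6.17 kN·m per $
  commercially pure titanium: M = 5.64 kN·m per $
  tungsten: M = 0.982 kN·m per $
The maximum is for concrete.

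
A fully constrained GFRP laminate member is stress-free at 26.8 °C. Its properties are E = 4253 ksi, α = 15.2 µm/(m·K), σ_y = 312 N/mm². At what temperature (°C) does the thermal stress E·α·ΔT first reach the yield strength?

E = 4253 ksi = 29.32 GPa.
σ_y = 312 N/mm² = 312.0 MPa.
E·α·ΔT = 312.0 MPa ⇒ ΔT = 312.0 / (29.32×10³ × 15.2×10⁻⁶) = 700.0 K.
T = 26.8 + 700.0 = 726.8 °C.

727 °C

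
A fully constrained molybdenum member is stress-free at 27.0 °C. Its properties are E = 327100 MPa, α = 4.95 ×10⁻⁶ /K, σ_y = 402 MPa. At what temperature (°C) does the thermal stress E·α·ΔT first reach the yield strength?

275 °C

E = 327100 MPa = 327.1 GPa.
E·α·ΔT = 402.0 MPa ⇒ ΔT = 402.0 / (327.1×10³ × 4.95×10⁻⁶) = 248.3 K.
T = 27.0 + 248.3 = 275.3 °C.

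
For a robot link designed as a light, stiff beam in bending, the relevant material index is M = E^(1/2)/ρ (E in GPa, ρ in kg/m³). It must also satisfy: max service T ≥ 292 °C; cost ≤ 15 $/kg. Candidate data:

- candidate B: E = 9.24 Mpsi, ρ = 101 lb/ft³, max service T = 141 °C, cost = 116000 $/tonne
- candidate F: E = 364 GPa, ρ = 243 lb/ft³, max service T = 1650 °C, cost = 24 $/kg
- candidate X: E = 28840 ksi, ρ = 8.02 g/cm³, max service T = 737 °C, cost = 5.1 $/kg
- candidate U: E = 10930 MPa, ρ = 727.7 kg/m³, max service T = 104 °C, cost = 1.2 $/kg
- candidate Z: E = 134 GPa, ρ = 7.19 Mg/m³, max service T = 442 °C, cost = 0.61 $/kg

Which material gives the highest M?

Screen on constraints: max service T ≥ 292 °C; cost ≤ 15 $/kg. Survivors: candidate X, candidate Z.
Putting every candidate on a common basis:
  candidate X: E = 198.8 GPa, ρ = 8020 kg/m³
  candidate Z: E = 134.0 GPa, ρ = 7190 kg/m³
  candidate X: M = 1.76×10⁻³
  candidate Z: M = 1.61×10⁻³
Highest index: candidate X.

candidate X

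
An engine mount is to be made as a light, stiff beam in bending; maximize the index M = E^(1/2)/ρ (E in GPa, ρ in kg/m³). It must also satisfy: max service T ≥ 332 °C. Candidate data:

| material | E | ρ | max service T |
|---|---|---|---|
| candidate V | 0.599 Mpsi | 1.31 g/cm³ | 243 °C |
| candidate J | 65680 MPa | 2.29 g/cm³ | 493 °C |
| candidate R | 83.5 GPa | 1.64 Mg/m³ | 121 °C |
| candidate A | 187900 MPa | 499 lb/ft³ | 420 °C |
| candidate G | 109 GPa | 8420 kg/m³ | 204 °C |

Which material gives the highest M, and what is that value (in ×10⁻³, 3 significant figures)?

candidate J, M = 3.54×10⁻³

Screen on constraints: max service T ≥ 332 °C. Survivors: candidate J, candidate A.
In SI units:
  candidate J: E = 65.68 GPa, ρ = 2290 kg/m³
  candidate A: E = 187.9 GPa, ρ = 7993 kg/m³
  candidate J: M = 3.54×10⁻³
  candidate A: M = 1.71×10⁻³
Highest index: candidate J.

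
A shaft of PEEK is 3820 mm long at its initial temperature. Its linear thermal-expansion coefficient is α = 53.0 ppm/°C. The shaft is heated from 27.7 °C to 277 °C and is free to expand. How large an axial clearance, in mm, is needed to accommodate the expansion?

50.5 mm

ΔT = 277 − 27.7 = 249.3 K.
ΔL = α·L₀·ΔT = 53.0×10⁻⁶ × 3820 mm × 249.3 K = 50.5 mm.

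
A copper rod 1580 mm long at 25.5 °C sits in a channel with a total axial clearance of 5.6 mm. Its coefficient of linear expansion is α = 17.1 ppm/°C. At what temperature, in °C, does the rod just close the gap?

233 °C

α·L₀·ΔT = 5.6 mm ⇒ ΔT = 5.6 / (17.1×10⁻⁶ × 1580.0) = 207.3 K.
T = 25.5 + 207.3 = 232.8 °C.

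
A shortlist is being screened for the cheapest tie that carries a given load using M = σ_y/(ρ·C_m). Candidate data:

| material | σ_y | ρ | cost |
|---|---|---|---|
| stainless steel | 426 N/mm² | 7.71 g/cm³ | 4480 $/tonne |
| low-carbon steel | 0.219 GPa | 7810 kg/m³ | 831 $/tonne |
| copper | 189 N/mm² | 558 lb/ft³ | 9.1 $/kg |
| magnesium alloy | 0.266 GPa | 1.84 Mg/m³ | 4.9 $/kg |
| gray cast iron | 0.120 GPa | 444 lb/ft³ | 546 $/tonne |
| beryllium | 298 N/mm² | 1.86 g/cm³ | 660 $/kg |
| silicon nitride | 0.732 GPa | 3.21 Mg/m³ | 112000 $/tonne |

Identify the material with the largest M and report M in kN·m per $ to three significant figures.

low-carbon steel, M = 33.7 kN·m per $

Putting every candidate on a common basis:
  stainless steel: σ_y = 426.0 MPa, ρ = 7710 kg/m³, cost = 4.480 $/kg
  low-carbon steel: σ_y = 219.0 MPa, ρ = 7810 kg/m³, cost = 0.8310 $/kg
  copper: σ_y = 189.0 MPa, ρ = 8938 kg/m³, cost = 9.100 $/kg
  magnesium alloy: σ_y = 266.0 MPa, ρ = 1840 kg/m³, cost = 4.900 $/kg
  gray cast iron: σ_y = 120.0 MPa, ρ = 7112 kg/m³, cost = 0.5460 $/kg
  beryllium: σ_y = 298.0 MPa, ρ = 1860 kg/m³, cost = 660.0 $/kg
  silicon nitride: σ_y = 732.0 MPa, ρ = 3210 kg/m³, cost = 112.0 $/kg
  low-carbon steel: M = 33.7 kN·m per $
  gray cast iron: M = 30.9 kN·m per $
  magnesium alloy: M = 29.5 kN·m per $
  stainless steel: M = 12.3 kN·m per $
  copper: M = 2.32 kN·m per $
  silicon nitride: M = 2.04 kN·m per $
  beryllium: M = 0.243 kN·m per $
Low-carbon steel has the largest M.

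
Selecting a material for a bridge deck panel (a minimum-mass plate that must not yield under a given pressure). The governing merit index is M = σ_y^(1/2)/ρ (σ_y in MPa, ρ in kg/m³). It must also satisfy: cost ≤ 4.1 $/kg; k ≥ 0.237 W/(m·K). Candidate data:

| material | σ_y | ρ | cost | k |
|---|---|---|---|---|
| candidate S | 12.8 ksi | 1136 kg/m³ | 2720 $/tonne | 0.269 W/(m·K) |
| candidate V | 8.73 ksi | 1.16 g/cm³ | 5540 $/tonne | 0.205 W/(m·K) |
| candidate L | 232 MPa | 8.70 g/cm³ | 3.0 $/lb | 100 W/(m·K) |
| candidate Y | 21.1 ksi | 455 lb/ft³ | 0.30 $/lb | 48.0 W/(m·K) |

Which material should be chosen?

candidate S

Screen on constraints: cost ≤ 4.1 $/kg; k ≥ 0.237 W/(m·K). Survivors: candidate S, candidate Y.
After converting to SI:
  candidate S: σ_y = 88.25 MPa, ρ = 1136 kg/m³
  candidate Y: σ_y = 145.5 MPa, ρ = 7288 kg/m³
  candidate S: M = 8.27×10⁻³
  candidate Y: M = 1.65×10⁻³
Candidate S has the largest M.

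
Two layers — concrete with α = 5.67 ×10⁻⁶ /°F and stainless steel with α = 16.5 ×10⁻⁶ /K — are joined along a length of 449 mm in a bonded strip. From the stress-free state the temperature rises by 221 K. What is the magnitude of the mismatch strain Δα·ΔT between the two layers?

1.39×10⁻³

concrete: α = 5.67×10⁻⁶/°F × 9/5 = 10.2×10⁻⁶/K.
Δα = |10.2 − 16.5|×10⁻⁶/K = 6.29×10⁻⁶/K.
Mismatch strain = Δα·ΔT = 6.29×10⁻⁶ × 221.0 = 1.39×10⁻³.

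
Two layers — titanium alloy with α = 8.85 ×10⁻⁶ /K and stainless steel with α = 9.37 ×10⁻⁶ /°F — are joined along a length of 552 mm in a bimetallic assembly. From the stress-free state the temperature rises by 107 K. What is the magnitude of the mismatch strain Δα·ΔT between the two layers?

8.58×10⁻⁴

stainless steel: α = 9.37×10⁻⁶/°F × 9/5 = 16.9×10⁻⁶/K.
Δα = |8.85 − 16.9|×10⁻⁶/K = 8.02×10⁻⁶/K.
Mismatch strain = Δα·ΔT = 8.02×10⁻⁶ × 107.0 = 8.58×10⁻⁴.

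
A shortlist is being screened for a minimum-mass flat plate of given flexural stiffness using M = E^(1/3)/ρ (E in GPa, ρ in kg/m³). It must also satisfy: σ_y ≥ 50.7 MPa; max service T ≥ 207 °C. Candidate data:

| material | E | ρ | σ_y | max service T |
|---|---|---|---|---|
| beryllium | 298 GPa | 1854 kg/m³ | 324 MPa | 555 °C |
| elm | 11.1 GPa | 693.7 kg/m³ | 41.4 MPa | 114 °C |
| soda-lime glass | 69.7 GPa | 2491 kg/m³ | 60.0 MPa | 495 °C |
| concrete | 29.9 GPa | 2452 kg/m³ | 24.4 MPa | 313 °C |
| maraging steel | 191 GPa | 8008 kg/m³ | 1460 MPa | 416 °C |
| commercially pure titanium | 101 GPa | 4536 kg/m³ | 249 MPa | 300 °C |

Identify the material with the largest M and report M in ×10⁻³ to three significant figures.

beryllium, M = 3.60×10⁻³

Screen on constraints: σ_y ≥ 50.7 MPa; max service T ≥ 207 °C. Survivors: beryllium, soda-lime glass, maraging steel, commercially pure titanium.
Computing M directly (units already consistent):
  beryllium: M = 3.60×10⁻³
  soda-lime glass: M = 1.65×10⁻³
  commercially pure titanium: M = 1.03×10⁻³
  maraging steel: M = 0.719×10⁻³
Beryllium ranks first.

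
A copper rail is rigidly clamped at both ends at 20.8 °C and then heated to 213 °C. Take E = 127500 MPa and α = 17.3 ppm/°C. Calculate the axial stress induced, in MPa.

E = 127500 MPa = 127.5 GPa.
ΔT = 192.2 K. Constrained thermal stress σ = E·α·ΔT = 127.5×10³ MPa × 17.3×10⁻⁶ × 192.2 = 424 MPa (compressive).

424 MPa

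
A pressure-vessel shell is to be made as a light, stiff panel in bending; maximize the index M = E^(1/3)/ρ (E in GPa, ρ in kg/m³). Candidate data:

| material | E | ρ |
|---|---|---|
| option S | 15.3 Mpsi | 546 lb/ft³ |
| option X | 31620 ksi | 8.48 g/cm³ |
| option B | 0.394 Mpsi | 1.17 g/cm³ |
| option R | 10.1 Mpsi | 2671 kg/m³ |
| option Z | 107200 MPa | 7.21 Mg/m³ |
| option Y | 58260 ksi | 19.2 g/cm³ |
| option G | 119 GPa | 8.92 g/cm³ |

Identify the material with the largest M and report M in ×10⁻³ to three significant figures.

option R, M = 1.54×10⁻³

In SI units:
  option S: E = 105.5 GPa, ρ = 8746 kg/m³
  option X: E = 218.0 GPa, ρ = 8480 kg/m³
  option B: E = 2.717 GPa, ρ = 1170 kg/m³
  option R: E = 69.64 GPa, ρ = 2671 kg/m³
  option Z: E = 107.2 GPa, ρ = 7210 kg/m³
  option Y: E = 401.7 GPa, ρ = 19200 kg/m³
  option G: E = 119.0 GPa, ρ = 8920 kg/m³
  option R: M = 1.54×10⁻³
  option B: M = 1.19×10⁻³
  option X: M = 0.710×10⁻³
  option Z: M = 0.659×10⁻³
  option G: M = 0.551×10⁻³
  option S: M = 0.540×10⁻³
  option Y: M = 0.384×10⁻³
The maximum is for option R.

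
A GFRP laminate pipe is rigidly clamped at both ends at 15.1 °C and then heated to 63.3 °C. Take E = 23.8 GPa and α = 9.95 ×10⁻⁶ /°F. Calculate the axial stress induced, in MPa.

20.5 MPa

α = 9.95×10⁻⁶/°F × 9/5 = 17.9×10⁻⁶/K.
ΔT = 48.20 K. Constrained thermal stress σ = E·α·ΔT = 23.80×10³ MPa × 17.9×10⁻⁶ × 48.20 = 20.5 MPa (compressive).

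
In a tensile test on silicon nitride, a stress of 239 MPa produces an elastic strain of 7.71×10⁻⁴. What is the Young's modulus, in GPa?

E = σ/ε = 239 MPa / 7.71×10⁻⁴ = 310000 MPa = 310 GPa.

310 GPa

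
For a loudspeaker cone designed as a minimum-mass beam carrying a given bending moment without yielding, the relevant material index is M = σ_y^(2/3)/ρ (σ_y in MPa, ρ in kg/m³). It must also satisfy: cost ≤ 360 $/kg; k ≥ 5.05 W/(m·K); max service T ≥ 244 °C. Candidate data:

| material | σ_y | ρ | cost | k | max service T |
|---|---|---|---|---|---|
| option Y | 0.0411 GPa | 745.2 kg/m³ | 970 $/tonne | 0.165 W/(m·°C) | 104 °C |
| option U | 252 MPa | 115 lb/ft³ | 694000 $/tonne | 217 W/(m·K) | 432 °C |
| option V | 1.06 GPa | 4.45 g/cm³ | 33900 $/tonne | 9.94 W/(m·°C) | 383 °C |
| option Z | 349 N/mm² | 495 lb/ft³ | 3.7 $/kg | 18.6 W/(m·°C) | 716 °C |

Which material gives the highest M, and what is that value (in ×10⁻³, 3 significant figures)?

option V, M = 23.4×10⁻³

Screen on constraints: cost ≤ 360 $/kg; k ≥ 5.05 W/(m·K); max service T ≥ 244 °C. Survivors: option V, option Z.
Putting every candidate on a common basis:
  option V: σ_y = 1060 MPa, ρ = 4450 kg/m³
  option Z: σ_y = 349.0 MPa, ρ = 7929 kg/m³
  option V: M = 23.4×10⁻³
  option Z: M = 6.25×10⁻³
Highest index: option V.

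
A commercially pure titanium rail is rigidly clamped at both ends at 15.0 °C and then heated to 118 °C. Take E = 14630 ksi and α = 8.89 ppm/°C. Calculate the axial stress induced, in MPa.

E = 14630 ksi = 100.9 GPa.
ΔT = 103.0 K. Constrained thermal stress σ = E·α·ΔT = 100.9×10³ MPa × 8.89×10⁻⁶ × 103.0 = 92.4 MPa (compressive).

92.4 MPa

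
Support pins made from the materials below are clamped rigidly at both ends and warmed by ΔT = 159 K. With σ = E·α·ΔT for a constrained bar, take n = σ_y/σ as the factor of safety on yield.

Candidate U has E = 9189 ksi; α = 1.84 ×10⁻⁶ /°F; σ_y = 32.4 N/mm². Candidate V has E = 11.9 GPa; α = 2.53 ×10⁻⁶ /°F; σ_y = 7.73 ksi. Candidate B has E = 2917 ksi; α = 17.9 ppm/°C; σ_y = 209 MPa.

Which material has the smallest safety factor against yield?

With everything in SI (GPa, ×10⁻⁶/K, MPa):
  candidate U: E = 63.36, α = 3.31, σ_y = 32.40 → σ = 33.4 MPa, n = 0.971
  candidate V: E = 11.90, α = 4.55, σ_y = 53.30 → σ = 8.62 MPa, n = 6.19
  candidate B: E = 20.11, α = 17.9, σ_y = 209.0 → σ = 57.2 MPa, n = 3.65
Smallest n: candidate U with n = 0.971.

candidate U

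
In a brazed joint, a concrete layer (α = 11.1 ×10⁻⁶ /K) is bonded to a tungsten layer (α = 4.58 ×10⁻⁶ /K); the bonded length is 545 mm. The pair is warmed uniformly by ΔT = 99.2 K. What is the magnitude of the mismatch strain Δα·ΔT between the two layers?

6.47×10⁻⁴

Δα = |11.1 − 4.58|×10⁻⁶/K = 6.52×10⁻⁶/K.
Mismatch strain = Δα·ΔT = 6.52×10⁻⁶ × 99.2 = 6.47×10⁻⁴.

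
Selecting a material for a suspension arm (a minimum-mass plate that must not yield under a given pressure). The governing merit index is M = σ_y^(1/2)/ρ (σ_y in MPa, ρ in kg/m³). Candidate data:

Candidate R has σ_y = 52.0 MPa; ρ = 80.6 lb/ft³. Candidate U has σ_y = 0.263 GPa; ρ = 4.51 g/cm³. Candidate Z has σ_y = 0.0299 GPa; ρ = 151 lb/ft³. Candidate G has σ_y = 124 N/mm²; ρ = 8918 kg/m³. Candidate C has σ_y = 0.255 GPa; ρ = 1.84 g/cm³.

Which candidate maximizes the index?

After converting to SI:
  candidate R: σ_y = 52.00 MPa, ρ = 1291 kg/m³
  candidate U: σ_y = 263.0 MPa, ρ = 4510 kg/m³
  candidate Z: σ_y = 29.90 MPa, ρ = 2419 kg/m³
  candidate G: σ_y = 124.0 MPa, ρ = 8918 kg/m³
  candidate C: σ_y = 255.0 MPa, ρ = 1840 kg/m³
  candidate C: M = 8.68×10⁻³
  candidate R: M = 5.59×10⁻³
  candidate U: M = 3.60×10⁻³
  candidate Z: M = 2.26×10⁻³
  candidate G: M = 1.25×10⁻³
Candidate C has the largest M.

candidate C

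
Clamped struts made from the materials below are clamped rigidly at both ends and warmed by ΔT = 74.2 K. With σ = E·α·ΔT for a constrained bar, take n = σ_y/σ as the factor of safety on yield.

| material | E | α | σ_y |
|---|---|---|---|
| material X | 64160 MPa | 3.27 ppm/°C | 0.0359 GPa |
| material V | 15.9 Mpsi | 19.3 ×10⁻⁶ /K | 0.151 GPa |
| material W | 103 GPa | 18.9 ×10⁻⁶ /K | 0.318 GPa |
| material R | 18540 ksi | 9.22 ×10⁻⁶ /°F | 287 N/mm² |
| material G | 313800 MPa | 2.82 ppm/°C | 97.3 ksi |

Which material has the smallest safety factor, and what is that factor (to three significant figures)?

material V, n = 0.962

Per material, after unit conversion:
  material X: E = 64.16, α = 3.27, σ_y = 35.90 → σ = 15.6 MPa, n = 2.31
  material V: E = 109.6, α = 19.3, σ_y = 151.0 → σ = 157 MPa, n = 0.962
  material W: E = 103.0, α = 18.9, σ_y = 318.0 → σ = 144 MPa, n = 2.20
  material R: E = 127.8, α = 16.6, σ_y = 287.0 → σ = 157 MPa, n = 1.82
  material G: E = 313.8, α = 2.82, σ_y = 670.9 → σ = 65.7 MPa, n = 10.2
The minimum is material V at n = 0.962.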